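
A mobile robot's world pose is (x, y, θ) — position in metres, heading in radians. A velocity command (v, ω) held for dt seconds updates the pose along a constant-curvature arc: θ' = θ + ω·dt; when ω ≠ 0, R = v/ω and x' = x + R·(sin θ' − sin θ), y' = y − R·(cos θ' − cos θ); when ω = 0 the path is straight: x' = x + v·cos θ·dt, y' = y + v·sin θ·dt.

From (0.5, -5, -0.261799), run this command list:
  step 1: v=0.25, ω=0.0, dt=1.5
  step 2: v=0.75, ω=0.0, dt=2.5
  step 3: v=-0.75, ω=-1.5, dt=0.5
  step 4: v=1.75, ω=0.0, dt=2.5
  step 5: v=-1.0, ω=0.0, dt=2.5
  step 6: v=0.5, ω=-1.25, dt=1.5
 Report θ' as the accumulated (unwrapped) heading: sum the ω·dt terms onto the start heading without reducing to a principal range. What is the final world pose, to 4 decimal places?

step 1: θ'=-0.2618 (straight) → pose (0.8622, -5.0971, -0.2618)
step 2: θ'=-0.2618 (straight) → pose (2.6733, -5.5823, -0.2618)
step 3: θ'=-1.0118 (R=0.5000) → pose (2.3788, -5.3645, -1.0118)
step 4: θ'=-1.0118 (straight) → pose (4.6991, -9.0736, -1.0118)
step 5: θ'=-1.0118 (straight) → pose (3.3732, -6.9541, -1.0118)
step 6: θ'=-2.8868 (R=-0.4000) → pose (3.1349, -7.5534, -2.8868)

(3.1349, -7.5534, -2.8868)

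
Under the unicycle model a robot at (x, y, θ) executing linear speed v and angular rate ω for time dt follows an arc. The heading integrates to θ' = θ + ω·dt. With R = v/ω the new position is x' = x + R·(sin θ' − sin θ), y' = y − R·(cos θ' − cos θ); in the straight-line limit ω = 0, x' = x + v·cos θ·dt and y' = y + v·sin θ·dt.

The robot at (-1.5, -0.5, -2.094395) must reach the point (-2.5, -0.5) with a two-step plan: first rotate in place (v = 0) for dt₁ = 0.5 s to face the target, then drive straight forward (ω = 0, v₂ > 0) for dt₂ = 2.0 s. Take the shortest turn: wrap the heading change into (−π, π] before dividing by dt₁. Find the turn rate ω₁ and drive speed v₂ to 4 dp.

ω₁ = -2.0944, v₂ = 0.5000

heading to target = atan2(-0.5−-0.5, -2.5−-1.5) = 3.1416
Δθ = wrap(3.1416 − -2.0944) = -1.0472; ω₁ = Δθ/dt₁ = -2.0944
distance = √((-2.5−-1.5)² + (-0.5−-0.5)²) = 1.0000; v₂ = distance/dt₂ = 0.5000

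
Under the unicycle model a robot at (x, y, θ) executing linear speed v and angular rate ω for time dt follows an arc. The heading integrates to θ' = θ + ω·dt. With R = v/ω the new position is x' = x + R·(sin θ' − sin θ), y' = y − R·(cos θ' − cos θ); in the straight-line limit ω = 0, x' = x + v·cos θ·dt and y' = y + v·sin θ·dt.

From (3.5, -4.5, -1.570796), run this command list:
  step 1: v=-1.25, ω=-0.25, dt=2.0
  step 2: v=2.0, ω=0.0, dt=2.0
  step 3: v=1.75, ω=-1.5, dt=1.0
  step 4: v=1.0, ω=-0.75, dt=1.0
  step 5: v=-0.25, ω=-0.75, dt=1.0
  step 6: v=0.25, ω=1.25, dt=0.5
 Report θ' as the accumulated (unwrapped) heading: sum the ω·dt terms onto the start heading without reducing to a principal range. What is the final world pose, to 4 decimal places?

step 1: θ'=-2.0708 (R=5.0000) → pose (4.1121, -2.1029, -2.0708)
step 2: θ'=-2.0708 (straight) → pose (2.1944, -5.6132, -2.0708)
step 3: θ'=-3.5708 (R=-1.1667) → pose (0.6850, -6.1147, -3.5708)
step 4: θ'=-4.3208 (R=-1.3333) → pose (0.0075, -5.4112, -4.3208)
step 5: θ'=-5.0708 (R=0.3333) → pose (0.0115, -5.6554, -5.0708)
step 6: θ'=-4.4458 (R=0.2000) → pose (0.0172, -5.5325, -4.4458)

(0.0172, -5.5325, -4.4458)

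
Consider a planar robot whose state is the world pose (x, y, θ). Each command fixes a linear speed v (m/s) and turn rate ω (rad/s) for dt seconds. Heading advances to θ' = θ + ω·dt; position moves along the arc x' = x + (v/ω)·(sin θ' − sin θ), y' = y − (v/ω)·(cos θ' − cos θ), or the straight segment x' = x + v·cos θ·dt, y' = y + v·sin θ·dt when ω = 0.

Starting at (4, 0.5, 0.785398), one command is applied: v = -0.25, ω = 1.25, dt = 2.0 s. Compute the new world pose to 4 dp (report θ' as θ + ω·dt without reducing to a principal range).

θ' = 0.7854 + 1.25·2.0 = 3.2854
R = v/ω = -0.25/1.25 = -0.2000
x' = 4 + -0.2000·(sin 3.2854 − sin 0.7854) = 4.1701
y' = 0.5 − -0.2000·(cos 3.2854 − cos 0.7854) = 0.1606

(4.1701, 0.1606, 3.2854)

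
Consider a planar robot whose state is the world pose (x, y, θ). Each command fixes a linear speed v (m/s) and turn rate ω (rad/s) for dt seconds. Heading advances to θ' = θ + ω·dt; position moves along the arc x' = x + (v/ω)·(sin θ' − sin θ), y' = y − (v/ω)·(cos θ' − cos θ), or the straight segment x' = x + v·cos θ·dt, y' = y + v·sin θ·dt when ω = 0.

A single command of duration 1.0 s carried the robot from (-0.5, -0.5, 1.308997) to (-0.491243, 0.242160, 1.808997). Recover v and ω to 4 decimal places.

Δθ = 1.808997 − 1.308997 = 0.500000
ω = Δθ/dt = 0.500000/1.0 = 0.5000
R = −Δy/(cos θ' − cos θ) = 1.5000
v = R·ω = 1.5000·0.5000 = 0.7500

v = 0.7500, ω = 0.5000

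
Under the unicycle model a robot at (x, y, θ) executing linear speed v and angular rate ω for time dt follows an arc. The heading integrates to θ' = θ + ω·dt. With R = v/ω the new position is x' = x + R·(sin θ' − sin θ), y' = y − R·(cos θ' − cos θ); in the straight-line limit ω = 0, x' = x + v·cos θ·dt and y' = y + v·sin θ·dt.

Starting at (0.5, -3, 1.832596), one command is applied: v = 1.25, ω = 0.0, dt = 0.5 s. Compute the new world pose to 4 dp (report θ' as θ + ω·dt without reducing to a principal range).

(0.3382, -2.3963, 1.8326)

θ' = 1.8326 + 0.0·0.5 = 1.8326
ω = 0 → straight: x' = 0.5 + 1.25·cos(1.8326)·0.5 = 0.3382
y' = -3 + 1.25·sin(1.8326)·0.5 = -2.3963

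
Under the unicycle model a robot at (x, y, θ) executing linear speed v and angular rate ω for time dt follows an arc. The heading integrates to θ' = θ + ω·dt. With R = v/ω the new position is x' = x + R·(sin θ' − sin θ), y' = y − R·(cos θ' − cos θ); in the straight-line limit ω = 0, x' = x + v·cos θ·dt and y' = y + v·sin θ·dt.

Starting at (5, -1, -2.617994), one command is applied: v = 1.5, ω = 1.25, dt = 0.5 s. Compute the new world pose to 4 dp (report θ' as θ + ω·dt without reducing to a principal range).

θ' = -2.6180 + 1.25·0.5 = -1.9930
R = v/ω = 1.5/1.25 = 1.2000
x' = 5 + 1.2000·(sin -1.9930 − sin -2.6180) = 4.5054
y' = -1 − 1.2000·(cos -1.9930 − cos -2.6180) = -1.5475

(4.5054, -1.5475, -1.9930)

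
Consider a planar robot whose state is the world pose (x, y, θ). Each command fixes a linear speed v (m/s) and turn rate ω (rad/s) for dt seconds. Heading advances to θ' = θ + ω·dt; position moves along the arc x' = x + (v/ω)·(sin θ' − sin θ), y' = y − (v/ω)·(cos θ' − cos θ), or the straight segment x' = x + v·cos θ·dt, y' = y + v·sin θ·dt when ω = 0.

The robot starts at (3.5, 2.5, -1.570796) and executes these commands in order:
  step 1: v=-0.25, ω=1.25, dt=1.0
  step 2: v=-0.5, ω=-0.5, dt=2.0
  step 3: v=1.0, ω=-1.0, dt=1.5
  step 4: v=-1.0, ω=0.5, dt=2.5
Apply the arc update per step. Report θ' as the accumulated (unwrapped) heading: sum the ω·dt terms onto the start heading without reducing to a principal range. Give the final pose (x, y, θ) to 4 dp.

step 1: θ'=-0.3208 (R=-0.2000) → pose (3.3631, 2.6898, -0.3208)
step 2: θ'=-1.3208 (R=1.0000) → pose (2.7095, 3.3914, -1.3208)
step 3: θ'=-2.8208 (R=-1.0000) → pose (2.0559, 2.1950, -2.8208)
step 4: θ'=-1.5708 (R=-2.0000) → pose (3.4252, 4.0930, -1.5708)

(3.4252, 4.0930, -1.5708)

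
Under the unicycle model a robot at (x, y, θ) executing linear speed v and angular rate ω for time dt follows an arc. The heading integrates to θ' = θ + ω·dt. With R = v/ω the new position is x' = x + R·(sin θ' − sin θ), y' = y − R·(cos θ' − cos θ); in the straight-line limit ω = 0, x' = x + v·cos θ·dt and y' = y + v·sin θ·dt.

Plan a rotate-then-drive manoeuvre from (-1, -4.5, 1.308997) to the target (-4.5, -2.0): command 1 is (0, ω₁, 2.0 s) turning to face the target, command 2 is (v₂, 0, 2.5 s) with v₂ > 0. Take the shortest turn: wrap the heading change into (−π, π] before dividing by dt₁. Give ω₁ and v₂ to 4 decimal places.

heading to target = atan2(-2−-4.5, -4.5−-1) = 2.5213
Δθ = wrap(2.5213 − 1.3090) = 1.2123; ω₁ = Δθ/dt₁ = 0.6062
distance = √((-4.5−-1)² + (-2−-4.5)²) = 4.3012; v₂ = distance/dt₂ = 1.7205

ω₁ = 0.6062, v₂ = 1.7205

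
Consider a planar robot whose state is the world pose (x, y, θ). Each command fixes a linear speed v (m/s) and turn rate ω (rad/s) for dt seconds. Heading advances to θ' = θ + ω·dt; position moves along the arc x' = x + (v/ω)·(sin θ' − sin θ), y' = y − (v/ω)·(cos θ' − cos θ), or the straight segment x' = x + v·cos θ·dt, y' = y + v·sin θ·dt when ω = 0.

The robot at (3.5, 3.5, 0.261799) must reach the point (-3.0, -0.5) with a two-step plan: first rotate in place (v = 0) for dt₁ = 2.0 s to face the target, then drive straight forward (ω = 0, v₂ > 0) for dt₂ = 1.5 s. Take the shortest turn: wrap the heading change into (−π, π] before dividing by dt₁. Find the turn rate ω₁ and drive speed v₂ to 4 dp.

ω₁ = -1.4259, v₂ = 5.0881

heading to target = atan2(-0.5−3.5, -3−3.5) = -2.5899
Δθ = wrap(-2.5899 − 0.2618) = -2.8517; ω₁ = Δθ/dt₁ = -1.4259
distance = √((-3−3.5)² + (-0.5−3.5)²) = 7.6322; v₂ = distance/dt₂ = 5.0881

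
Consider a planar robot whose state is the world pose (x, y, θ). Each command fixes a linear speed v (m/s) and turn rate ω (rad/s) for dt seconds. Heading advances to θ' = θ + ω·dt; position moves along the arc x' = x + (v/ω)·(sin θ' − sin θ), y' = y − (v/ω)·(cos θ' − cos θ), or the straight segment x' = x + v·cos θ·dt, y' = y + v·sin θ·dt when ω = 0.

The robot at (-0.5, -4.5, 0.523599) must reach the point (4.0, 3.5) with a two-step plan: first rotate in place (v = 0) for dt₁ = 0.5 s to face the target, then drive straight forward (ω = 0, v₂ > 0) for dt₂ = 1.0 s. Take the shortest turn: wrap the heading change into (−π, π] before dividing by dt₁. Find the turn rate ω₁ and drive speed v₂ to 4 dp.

ω₁ = 1.0696, v₂ = 9.1788

heading to target = atan2(3.5−-4.5, 4−-0.5) = 1.0584
Δθ = wrap(1.0584 − 0.5236) = 0.5348; ω₁ = Δθ/dt₁ = 1.0696
distance = √((4−-0.5)² + (3.5−-4.5)²) = 9.1788; v₂ = distance/dt₂ = 9.1788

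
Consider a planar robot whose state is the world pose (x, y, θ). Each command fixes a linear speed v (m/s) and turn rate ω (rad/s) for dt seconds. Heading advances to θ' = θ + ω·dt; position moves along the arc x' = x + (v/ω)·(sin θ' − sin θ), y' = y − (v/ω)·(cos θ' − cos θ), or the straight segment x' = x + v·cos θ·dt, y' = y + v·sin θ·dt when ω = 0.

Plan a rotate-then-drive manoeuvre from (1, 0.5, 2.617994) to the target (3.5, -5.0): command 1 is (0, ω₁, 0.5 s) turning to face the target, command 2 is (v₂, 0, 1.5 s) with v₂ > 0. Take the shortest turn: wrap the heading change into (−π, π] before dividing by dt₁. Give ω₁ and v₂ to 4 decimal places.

ω₁ = 5.0420, v₂ = 4.0277

heading to target = atan2(-5−0.5, 3.5−1) = -1.1442
Δθ = wrap(-1.1442 − 2.6180) = 2.5210; ω₁ = Δθ/dt₁ = 5.0420
distance = √((3.5−1)² + (-5−0.5)²) = 6.0415; v₂ = distance/dt₂ = 4.0277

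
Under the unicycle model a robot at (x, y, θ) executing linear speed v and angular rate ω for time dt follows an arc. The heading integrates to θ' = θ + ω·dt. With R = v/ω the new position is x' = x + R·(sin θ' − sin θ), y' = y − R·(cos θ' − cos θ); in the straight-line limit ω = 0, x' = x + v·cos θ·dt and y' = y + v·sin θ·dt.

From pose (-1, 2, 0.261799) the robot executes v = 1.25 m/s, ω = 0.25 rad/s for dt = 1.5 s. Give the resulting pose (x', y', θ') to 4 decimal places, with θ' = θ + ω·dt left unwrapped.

θ' = 0.2618 + 0.25·1.5 = 0.6368
R = v/ω = 1.25/0.25 = 5.0000
x' = -1 + 5.0000·(sin 0.6368 − sin 0.2618) = 0.6790
y' = 2 − 5.0000·(cos 0.6368 − cos 0.2618) = 2.8096

(0.6790, 2.8096, 0.6368)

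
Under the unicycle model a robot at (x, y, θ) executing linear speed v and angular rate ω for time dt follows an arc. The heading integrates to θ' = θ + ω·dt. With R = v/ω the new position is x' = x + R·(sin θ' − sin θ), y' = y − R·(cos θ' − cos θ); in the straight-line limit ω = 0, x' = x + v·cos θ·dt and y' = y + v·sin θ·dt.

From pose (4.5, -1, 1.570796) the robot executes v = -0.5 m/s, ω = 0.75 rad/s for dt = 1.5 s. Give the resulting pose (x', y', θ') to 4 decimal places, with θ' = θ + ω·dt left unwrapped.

θ' = 1.5708 + 0.75·1.5 = 2.6958
R = v/ω = -0.5/0.75 = -0.6667
x' = 4.5 + -0.6667·(sin 2.6958 − sin 1.5708) = 4.8792
y' = -1 − -0.6667·(cos 2.6958 − cos 1.5708) = -1.6015

(4.8792, -1.6015, 2.6958)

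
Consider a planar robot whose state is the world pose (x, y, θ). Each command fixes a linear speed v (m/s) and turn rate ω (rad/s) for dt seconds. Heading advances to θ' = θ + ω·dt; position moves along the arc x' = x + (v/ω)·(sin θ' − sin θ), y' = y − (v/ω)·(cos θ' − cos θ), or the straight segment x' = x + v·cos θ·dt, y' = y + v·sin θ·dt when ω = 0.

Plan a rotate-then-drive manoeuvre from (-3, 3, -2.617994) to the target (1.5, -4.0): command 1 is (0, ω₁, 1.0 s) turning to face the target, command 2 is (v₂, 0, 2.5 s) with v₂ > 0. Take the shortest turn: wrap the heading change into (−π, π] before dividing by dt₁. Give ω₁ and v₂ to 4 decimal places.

ω₁ = 1.6185, v₂ = 3.3287

heading to target = atan2(-4−3, 1.5−-3) = -0.9995
Δθ = wrap(-0.9995 − -2.6180) = 1.6185; ω₁ = Δθ/dt₁ = 1.6185
distance = √((1.5−-3)² + (-4−3)²) = 8.3217; v₂ = distance/dt₂ = 3.3287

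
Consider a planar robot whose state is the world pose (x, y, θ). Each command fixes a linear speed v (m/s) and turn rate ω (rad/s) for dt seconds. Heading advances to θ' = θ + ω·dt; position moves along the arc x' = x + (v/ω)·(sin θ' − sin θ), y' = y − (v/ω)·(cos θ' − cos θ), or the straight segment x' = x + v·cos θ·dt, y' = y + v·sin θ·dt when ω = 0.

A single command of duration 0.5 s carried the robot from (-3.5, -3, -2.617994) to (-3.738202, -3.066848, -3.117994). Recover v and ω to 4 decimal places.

Δθ = -3.117994 − -2.617994 = -0.500000
ω = Δθ/dt = -0.500000/0.5 = -1.0000
R = Δx/(sin θ' − sin θ) = -0.5000
v = R·ω = -0.5000·-1.0000 = 0.5000

v = 0.5000, ω = -1.0000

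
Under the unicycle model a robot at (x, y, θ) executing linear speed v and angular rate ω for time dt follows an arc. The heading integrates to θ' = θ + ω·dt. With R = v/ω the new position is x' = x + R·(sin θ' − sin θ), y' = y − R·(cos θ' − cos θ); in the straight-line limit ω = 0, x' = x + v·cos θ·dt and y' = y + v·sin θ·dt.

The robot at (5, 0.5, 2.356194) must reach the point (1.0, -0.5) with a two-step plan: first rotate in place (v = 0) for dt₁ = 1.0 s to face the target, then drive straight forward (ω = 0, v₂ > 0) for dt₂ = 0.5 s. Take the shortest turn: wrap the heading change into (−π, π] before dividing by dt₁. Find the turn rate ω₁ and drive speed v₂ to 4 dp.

heading to target = atan2(-0.5−0.5, 1−5) = -2.8966
Δθ = wrap(-2.8966 − 2.3562) = 1.0304; ω₁ = Δθ/dt₁ = 1.0304
distance = √((1−5)² + (-0.5−0.5)²) = 4.1231; v₂ = distance/dt₂ = 8.2462

ω₁ = 1.0304, v₂ = 8.2462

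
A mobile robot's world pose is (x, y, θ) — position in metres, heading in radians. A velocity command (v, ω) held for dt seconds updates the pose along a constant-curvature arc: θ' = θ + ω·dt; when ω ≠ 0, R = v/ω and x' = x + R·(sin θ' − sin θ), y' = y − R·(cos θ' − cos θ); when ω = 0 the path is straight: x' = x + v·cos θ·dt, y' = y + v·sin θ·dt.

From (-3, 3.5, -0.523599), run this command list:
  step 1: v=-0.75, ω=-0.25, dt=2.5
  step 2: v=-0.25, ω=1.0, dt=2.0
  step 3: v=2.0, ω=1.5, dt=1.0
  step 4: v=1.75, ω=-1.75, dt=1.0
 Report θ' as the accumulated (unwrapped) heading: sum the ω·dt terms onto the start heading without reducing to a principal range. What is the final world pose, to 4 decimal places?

step 1: θ'=-1.1486 (R=3.0000) → pose (-4.2366, 4.8688, -1.1486)
step 2: θ'=0.8514 (R=-0.2500) → pose (-4.6527, 4.9311, 0.8514)
step 3: θ'=2.3514 (R=1.3333) → pose (-4.7083, 6.7479, 2.3514)
step 4: θ'=0.6014 (R=-1.0000) → pose (-4.5636, 8.2762, 0.6014)

(-4.5636, 8.2762, 0.6014)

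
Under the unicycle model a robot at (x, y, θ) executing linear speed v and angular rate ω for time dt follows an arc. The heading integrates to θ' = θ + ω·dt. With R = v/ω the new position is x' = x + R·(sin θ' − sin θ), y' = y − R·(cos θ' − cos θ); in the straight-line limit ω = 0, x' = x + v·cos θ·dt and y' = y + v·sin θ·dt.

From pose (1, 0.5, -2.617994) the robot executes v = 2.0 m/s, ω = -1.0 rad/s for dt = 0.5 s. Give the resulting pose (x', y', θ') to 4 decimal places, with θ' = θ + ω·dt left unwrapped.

(0.0472, 0.2326, -3.1180)

θ' = -2.6180 + -1.0·0.5 = -3.1180
R = v/ω = 2.0/-1.0 = -2.0000
x' = 1 + -2.0000·(sin -3.1180 − sin -2.6180) = 0.0472
y' = 0.5 − -2.0000·(cos -3.1180 − cos -2.6180) = 0.2326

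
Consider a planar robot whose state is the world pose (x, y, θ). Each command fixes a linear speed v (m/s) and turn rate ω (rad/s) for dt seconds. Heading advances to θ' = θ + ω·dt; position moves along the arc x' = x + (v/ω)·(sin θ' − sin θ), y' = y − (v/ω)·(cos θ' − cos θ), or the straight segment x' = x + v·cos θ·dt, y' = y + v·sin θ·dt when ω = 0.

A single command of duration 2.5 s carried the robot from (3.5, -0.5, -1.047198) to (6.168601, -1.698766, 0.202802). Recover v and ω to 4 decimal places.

v = 1.2500, ω = 0.5000

Δθ = 0.202802 − -1.047198 = 1.250000
ω = Δθ/dt = 1.250000/2.5 = 0.5000
R = Δx/(sin θ' − sin θ) = 2.5000
v = R·ω = 2.5000·0.5000 = 1.2500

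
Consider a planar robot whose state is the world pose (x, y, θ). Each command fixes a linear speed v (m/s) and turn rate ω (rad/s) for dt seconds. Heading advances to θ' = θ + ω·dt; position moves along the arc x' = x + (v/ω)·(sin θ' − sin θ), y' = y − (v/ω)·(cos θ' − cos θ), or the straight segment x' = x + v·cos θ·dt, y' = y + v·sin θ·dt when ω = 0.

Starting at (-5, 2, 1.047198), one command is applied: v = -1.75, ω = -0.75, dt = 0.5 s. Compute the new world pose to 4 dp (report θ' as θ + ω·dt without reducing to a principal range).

(-5.5677, 1.3409, 0.6722)

θ' = 1.0472 + -0.75·0.5 = 0.6722
R = v/ω = -1.75/-0.75 = 2.3333
x' = -5 + 2.3333·(sin 0.6722 − sin 1.0472) = -5.5677
y' = 2 − 2.3333·(cos 0.6722 − cos 1.0472) = 1.3409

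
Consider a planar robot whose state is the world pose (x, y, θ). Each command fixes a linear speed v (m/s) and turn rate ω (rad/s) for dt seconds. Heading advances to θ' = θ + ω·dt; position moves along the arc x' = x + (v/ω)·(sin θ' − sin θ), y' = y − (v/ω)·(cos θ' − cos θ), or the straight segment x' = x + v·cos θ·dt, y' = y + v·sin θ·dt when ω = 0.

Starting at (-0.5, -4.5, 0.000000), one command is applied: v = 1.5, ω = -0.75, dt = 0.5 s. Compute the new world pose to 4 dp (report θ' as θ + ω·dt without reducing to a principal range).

θ' = 0.0000 + -0.75·0.5 = -0.3750
R = v/ω = 1.5/-0.75 = -2.0000
x' = -0.5 + -2.0000·(sin -0.3750 − sin 0.0000) = 0.2325
y' = -4.5 − -2.0000·(cos -0.3750 − cos 0.0000) = -4.6390

(0.2325, -4.6390, -0.3750)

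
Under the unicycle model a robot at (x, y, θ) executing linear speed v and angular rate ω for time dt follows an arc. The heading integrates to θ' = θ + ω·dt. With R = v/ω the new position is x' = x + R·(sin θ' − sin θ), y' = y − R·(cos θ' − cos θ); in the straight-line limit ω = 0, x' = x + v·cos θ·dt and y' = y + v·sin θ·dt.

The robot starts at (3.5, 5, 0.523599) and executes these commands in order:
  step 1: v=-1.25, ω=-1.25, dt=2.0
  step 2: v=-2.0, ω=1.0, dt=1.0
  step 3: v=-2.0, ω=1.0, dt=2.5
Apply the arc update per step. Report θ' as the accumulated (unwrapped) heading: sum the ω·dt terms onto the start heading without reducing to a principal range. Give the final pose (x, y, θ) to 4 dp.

(-1.7544, 7.1441, 1.5236)

step 1: θ'=-1.9764 (R=1.0000) → pose (2.0811, 6.2606, -1.9764)
step 2: θ'=-0.9764 (R=-2.0000) → pose (1.9004, 8.1698, -0.9764)
step 3: θ'=1.5236 (R=-2.0000) → pose (-1.7544, 7.1441, 1.5236)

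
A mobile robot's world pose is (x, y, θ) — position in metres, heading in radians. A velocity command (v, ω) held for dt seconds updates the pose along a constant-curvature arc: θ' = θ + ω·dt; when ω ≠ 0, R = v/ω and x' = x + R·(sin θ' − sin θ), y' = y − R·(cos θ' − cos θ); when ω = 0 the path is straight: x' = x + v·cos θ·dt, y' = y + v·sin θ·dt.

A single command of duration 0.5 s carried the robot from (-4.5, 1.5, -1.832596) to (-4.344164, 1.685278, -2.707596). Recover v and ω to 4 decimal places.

v = -0.5000, ω = -1.7500

Δθ = -2.707596 − -1.832596 = -0.875000
ω = Δθ/dt = -0.875000/0.5 = -1.7500
R = −Δy/(cos θ' − cos θ) = 0.2857
v = R·ω = 0.2857·-1.7500 = -0.5000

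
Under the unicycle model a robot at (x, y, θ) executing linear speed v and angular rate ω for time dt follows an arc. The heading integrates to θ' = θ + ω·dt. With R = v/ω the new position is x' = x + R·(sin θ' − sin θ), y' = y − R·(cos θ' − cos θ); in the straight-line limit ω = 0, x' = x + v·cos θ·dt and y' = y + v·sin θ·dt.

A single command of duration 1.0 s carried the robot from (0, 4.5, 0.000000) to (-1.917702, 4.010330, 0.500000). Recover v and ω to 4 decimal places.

v = -2.0000, ω = 0.5000

Δθ = 0.500000 − 0.000000 = 0.500000
ω = Δθ/dt = 0.500000/1.0 = 0.5000
R = Δx/(sin θ' − sin θ) = -4.0000
v = R·ω = -4.0000·0.5000 = -2.0000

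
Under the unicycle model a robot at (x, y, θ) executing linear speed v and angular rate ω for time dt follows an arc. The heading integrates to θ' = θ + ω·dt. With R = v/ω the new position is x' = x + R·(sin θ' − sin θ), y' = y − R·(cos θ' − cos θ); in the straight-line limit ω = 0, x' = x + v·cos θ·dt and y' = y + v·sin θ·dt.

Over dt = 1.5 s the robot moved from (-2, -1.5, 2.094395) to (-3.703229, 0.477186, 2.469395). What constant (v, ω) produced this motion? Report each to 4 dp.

Δθ = 2.469395 − 2.094395 = 0.375000
ω = Δθ/dt = 0.375000/1.5 = 0.2500
R = −Δy/(cos θ' − cos θ) = 7.0000
v = R·ω = 7.0000·0.2500 = 1.7500

v = 1.7500, ω = 0.2500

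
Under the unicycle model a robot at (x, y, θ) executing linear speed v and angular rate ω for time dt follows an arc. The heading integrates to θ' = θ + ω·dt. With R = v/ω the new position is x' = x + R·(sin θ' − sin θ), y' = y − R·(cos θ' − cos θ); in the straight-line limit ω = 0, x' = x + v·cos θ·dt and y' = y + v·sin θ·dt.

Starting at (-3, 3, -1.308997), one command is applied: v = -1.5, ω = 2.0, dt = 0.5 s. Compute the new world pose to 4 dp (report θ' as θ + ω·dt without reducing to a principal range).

(-3.4964, 3.5204, -0.3090)

θ' = -1.3090 + 2.0·0.5 = -0.3090
R = v/ω = -1.5/2.0 = -0.7500
x' = -3 + -0.7500·(sin -0.3090 − sin -1.3090) = -3.4964
y' = 3 − -0.7500·(cos -0.3090 − cos -1.3090) = 3.5204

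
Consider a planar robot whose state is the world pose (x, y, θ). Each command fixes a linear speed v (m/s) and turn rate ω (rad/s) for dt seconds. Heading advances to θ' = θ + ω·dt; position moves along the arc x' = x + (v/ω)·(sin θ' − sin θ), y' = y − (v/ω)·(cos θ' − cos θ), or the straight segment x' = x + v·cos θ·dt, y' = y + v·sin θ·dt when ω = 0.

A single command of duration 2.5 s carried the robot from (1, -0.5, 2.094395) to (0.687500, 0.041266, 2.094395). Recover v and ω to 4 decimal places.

Δθ = 2.094395 − 2.094395 = 0.000000
ω = Δθ/dt = 0.000000/2.5 = 0.0000
ω = 0 → v = (Δx·cos θ + Δy·sin θ)/dt = 0.2500

v = 0.2500, ω = 0.0000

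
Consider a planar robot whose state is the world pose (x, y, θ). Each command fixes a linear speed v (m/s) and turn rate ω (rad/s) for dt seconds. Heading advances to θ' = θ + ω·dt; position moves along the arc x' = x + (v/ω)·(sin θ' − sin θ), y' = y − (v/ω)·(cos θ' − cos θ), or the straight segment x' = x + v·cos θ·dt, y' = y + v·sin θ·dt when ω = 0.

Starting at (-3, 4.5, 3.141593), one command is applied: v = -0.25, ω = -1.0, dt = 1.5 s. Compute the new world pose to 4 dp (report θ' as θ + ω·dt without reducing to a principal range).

θ' = 3.1416 + -1.0·1.5 = 1.6416
R = v/ω = -0.25/-1.0 = 0.2500
x' = -3 + 0.2500·(sin 1.6416 − sin 3.1416) = -2.7506
y' = 4.5 − 0.2500·(cos 1.6416 − cos 3.1416) = 4.2677

(-2.7506, 4.2677, 1.6416)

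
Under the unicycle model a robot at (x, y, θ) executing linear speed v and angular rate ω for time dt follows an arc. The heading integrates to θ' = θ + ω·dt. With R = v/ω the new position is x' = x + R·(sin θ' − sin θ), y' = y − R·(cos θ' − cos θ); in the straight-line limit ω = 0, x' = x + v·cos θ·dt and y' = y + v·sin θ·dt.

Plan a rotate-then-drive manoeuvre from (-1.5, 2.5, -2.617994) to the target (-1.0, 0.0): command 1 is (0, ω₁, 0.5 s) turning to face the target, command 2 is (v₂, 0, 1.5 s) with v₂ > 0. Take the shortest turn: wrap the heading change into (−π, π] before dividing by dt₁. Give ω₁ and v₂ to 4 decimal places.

heading to target = atan2(0−2.5, -1−-1.5) = -1.3734
Δθ = wrap(-1.3734 − -2.6180) = 1.2446; ω₁ = Δθ/dt₁ = 2.4892
distance = √((-1−-1.5)² + (0−2.5)²) = 2.5495; v₂ = distance/dt₂ = 1.6997

ω₁ = 2.4892, v₂ = 1.6997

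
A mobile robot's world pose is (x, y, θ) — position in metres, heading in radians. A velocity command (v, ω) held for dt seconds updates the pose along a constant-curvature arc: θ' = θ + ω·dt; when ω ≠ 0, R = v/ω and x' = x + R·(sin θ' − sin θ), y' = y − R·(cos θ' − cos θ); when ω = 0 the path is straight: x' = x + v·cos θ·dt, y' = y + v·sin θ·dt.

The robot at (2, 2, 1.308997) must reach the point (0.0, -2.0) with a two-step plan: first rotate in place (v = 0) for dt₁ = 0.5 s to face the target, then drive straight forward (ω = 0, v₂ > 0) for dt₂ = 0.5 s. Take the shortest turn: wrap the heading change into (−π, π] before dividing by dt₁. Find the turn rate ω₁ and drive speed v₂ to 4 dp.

heading to target = atan2(-2−2, 0−2) = -2.0344
Δθ = wrap(-2.0344 − 1.3090) = 2.9397; ω₁ = Δθ/dt₁ = 5.8795
distance = √((0−2)² + (-2−2)²) = 4.4721; v₂ = distance/dt₂ = 8.9443

ω₁ = 5.8795, v₂ = 8.9443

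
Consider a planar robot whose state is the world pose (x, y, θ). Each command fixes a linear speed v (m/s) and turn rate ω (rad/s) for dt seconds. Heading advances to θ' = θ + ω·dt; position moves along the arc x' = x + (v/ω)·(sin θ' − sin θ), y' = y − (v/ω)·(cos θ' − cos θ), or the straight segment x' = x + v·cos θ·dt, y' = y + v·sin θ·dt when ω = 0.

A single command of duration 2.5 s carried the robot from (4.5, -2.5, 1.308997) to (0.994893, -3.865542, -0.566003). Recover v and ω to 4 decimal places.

v = -1.7500, ω = -0.7500

Δθ = -0.566003 − 1.308997 = -1.875000
ω = Δθ/dt = -1.875000/2.5 = -0.7500
R = Δx/(sin θ' − sin θ) = 2.3333
v = R·ω = 2.3333·-0.7500 = -1.7500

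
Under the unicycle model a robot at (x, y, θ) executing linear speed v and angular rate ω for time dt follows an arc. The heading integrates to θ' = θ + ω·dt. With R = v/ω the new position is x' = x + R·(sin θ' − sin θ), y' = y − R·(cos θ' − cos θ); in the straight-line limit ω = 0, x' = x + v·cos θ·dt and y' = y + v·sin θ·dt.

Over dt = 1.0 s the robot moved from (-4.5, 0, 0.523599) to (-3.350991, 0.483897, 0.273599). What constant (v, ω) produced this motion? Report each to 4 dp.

v = 1.2500, ω = -0.2500

Δθ = 0.273599 − 0.523599 = -0.250000
ω = Δθ/dt = -0.250000/1.0 = -0.2500
R = Δx/(sin θ' − sin θ) = -5.0000
v = R·ω = -5.0000·-0.2500 = 1.2500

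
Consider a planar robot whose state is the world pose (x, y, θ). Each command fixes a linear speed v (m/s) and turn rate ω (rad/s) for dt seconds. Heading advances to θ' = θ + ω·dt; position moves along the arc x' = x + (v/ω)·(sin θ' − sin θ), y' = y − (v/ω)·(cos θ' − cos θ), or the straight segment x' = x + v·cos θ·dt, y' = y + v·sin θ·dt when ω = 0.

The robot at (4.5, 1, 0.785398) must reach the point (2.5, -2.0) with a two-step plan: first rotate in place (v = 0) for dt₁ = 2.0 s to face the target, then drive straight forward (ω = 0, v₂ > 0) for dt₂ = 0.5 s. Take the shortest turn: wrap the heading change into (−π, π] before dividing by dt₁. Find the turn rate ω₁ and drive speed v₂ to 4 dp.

ω₁ = -1.4721, v₂ = 7.2111

heading to target = atan2(-2−1, 2.5−4.5) = -2.1588
Δθ = wrap(-2.1588 − 0.7854) = -2.9442; ω₁ = Δθ/dt₁ = -1.4721
distance = √((2.5−4.5)² + (-2−1)²) = 3.6056; v₂ = distance/dt₂ = 7.2111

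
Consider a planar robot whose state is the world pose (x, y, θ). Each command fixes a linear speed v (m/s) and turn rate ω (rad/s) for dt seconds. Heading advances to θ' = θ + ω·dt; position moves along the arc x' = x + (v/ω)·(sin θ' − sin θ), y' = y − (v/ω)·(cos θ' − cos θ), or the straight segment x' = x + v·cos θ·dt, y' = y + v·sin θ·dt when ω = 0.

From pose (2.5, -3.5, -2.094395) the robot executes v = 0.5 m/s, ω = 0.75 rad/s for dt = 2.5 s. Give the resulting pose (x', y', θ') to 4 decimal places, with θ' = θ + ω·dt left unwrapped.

(2.9323, -4.4840, -0.2194)

θ' = -2.0944 + 0.75·2.5 = -0.2194
R = v/ω = 0.5/0.75 = 0.6667
x' = 2.5 + 0.6667·(sin -0.2194 − sin -2.0944) = 2.9323
y' = -3.5 − 0.6667·(cos -0.2194 − cos -2.0944) = -4.4840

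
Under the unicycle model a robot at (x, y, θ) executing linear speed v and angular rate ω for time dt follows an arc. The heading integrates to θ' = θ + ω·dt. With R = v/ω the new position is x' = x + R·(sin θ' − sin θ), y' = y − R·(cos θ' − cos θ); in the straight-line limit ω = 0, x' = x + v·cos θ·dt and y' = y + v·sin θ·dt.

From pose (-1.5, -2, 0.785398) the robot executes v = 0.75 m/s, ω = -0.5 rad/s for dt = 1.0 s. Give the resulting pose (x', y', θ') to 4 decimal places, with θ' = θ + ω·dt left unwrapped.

θ' = 0.7854 + -0.5·1.0 = 0.2854
R = v/ω = 0.75/-0.5 = -1.5000
x' = -1.5 + -1.5000·(sin 0.2854 − sin 0.7854) = -0.8616
y' = -2 − -1.5000·(cos 0.2854 − cos 0.7854) = -1.6213

(-0.8616, -1.6213, 0.2854)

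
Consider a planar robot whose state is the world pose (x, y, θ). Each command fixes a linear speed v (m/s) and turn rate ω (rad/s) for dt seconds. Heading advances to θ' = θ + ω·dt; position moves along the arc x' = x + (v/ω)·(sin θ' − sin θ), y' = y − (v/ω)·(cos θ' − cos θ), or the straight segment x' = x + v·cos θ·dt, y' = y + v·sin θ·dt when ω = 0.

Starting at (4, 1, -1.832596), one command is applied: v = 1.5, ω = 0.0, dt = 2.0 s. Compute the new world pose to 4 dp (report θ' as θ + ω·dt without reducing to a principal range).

θ' = -1.8326 + 0.0·2.0 = -1.8326
ω = 0 → straight: x' = 4 + 1.5·cos(-1.8326)·2.0 = 3.2235
y' = 1 + 1.5·sin(-1.8326)·2.0 = -1.8978

(3.2235, -1.8978, -1.8326)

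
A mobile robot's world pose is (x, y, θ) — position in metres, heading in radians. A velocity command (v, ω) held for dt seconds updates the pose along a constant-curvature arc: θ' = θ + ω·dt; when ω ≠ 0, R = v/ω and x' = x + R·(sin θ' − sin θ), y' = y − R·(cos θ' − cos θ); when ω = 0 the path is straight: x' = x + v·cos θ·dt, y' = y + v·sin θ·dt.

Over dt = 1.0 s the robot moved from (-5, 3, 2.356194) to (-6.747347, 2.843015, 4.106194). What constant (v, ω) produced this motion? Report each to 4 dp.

v = 2.0000, ω = 1.7500

Δθ = 4.106194 − 2.356194 = 1.750000
ω = Δθ/dt = 1.750000/1.0 = 1.7500
R = Δx/(sin θ' − sin θ) = 1.1429
v = R·ω = 1.1429·1.7500 = 2.0000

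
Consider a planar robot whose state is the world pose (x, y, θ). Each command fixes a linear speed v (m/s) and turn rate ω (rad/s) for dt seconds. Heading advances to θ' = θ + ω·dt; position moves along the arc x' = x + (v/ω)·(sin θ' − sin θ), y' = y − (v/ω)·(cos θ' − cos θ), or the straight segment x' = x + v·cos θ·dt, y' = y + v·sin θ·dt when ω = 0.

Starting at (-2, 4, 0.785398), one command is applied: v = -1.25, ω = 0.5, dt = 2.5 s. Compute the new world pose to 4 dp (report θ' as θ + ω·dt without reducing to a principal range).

θ' = 0.7854 + 0.5·2.5 = 2.0354
R = v/ω = -1.25/0.5 = -2.5000
x' = -2 + -2.5000·(sin 2.0354 − sin 0.7854) = -2.4672
y' = 4 − -2.5000·(cos 2.0354 − cos 0.7854) = 1.1121

(-2.4672, 1.1121, 2.0354)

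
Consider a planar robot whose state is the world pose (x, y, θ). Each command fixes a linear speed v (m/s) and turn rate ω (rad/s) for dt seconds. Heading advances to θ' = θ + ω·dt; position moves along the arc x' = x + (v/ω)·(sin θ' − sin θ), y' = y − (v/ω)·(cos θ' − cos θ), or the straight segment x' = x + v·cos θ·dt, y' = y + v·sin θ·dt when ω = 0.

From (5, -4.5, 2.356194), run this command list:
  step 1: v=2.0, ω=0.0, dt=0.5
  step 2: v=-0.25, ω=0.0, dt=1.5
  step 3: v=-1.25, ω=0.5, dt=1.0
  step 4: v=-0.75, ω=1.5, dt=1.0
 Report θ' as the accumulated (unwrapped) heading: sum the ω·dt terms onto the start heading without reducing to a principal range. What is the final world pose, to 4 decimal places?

step 1: θ'=2.3562 (straight) → pose (4.2929, -3.7929, 2.3562)
step 2: θ'=2.3562 (straight) → pose (4.5581, -4.0581, 2.3562)
step 3: θ'=2.8562 (R=-2.5000) → pose (5.6220, -4.6892, 2.8562)
step 4: θ'=4.3562 (R=-0.5000) → pose (6.2314, -4.3837, 4.3562)

(6.2314, -4.3837, 4.3562)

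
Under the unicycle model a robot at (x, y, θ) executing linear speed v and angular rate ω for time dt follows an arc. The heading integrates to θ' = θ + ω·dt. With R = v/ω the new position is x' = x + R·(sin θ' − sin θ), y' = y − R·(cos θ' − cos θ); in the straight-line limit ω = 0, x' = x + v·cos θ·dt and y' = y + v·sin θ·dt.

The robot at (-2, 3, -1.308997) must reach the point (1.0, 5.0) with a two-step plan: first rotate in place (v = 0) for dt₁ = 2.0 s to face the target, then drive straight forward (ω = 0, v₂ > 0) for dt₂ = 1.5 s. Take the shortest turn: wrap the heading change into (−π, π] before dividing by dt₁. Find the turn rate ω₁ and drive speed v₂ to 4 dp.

ω₁ = 0.9485, v₂ = 2.4037

heading to target = atan2(5−3, 1−-2) = 0.5880
Δθ = wrap(0.5880 − -1.3090) = 1.8970; ω₁ = Δθ/dt₁ = 0.9485
distance = √((1−-2)² + (5−3)²) = 3.6056; v₂ = distance/dt₂ = 2.4037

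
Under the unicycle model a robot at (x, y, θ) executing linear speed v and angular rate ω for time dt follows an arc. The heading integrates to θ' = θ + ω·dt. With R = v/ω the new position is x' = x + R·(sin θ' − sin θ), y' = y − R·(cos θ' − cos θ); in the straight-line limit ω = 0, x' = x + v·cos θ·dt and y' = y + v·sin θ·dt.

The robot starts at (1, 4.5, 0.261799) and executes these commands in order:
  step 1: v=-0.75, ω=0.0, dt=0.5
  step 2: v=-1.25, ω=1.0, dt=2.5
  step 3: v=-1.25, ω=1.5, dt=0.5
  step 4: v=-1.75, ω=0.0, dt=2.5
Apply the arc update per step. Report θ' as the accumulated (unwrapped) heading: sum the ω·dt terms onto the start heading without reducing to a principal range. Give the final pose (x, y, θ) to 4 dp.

(5.1869, 3.6146, 3.5118)

step 1: θ'=0.2618 (straight) → pose (0.6378, 4.4029, 0.2618)
step 2: θ'=2.7618 (R=-1.2500) → pose (0.4979, 2.0346, 2.7618)
step 3: θ'=3.5118 (R=-0.8333) → pose (1.1083, 2.0317, 3.5118)
step 4: θ'=3.5118 (straight) → pose (5.1869, 3.6146, 3.5118)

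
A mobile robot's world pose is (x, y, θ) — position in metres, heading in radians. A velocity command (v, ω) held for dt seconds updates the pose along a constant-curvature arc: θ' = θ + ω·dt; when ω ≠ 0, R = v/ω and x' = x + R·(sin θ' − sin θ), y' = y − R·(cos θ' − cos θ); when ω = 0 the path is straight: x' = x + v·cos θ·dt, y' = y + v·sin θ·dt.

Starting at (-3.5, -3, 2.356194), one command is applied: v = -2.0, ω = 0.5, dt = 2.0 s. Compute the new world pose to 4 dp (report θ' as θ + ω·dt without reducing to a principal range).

(0.1803, -4.0798, 3.3562)

θ' = 2.3562 + 0.5·2.0 = 3.3562
R = v/ω = -2.0/0.5 = -4.0000
x' = -3.5 + -4.0000·(sin 3.3562 − sin 2.3562) = 0.1803
y' = -3 − -4.0000·(cos 3.3562 − cos 2.3562) = -4.0798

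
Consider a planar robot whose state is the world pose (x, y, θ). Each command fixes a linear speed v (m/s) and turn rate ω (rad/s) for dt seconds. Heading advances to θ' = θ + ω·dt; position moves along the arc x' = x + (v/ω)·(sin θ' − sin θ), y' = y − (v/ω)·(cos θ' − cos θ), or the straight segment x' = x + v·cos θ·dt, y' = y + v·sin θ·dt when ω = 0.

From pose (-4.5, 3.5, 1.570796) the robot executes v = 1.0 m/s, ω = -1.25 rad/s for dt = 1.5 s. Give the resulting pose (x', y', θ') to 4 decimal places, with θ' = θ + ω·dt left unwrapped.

(-3.4604, 4.2633, -0.3042)

θ' = 1.5708 + -1.25·1.5 = -0.3042
R = v/ω = 1.0/-1.25 = -0.8000
x' = -4.5 + -0.8000·(sin -0.3042 − sin 1.5708) = -3.4604
y' = 3.5 − -0.8000·(cos -0.3042 − cos 1.5708) = 4.2633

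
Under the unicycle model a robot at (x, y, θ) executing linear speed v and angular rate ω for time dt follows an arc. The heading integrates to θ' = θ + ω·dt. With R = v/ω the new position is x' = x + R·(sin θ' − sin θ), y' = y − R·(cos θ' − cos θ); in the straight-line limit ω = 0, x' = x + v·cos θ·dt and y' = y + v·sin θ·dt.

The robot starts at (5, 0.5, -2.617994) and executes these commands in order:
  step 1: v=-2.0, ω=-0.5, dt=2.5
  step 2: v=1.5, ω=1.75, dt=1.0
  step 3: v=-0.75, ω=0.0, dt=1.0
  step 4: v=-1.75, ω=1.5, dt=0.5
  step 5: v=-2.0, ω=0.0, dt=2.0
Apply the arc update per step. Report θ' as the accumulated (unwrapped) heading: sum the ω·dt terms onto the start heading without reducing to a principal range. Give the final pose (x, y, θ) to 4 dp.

(8.0864, 5.2319, -1.3680)

step 1: θ'=-3.8680 (R=4.0000) → pose (9.6567, 0.0262, -3.8680)
step 2: θ'=-2.1180 (R=0.8571) → pose (8.3554, -0.1686, -2.1180)
step 3: θ'=-2.1180 (straight) → pose (8.7457, 0.4719, -2.1180)
step 4: θ'=-1.3680 (R=-1.1667) → pose (8.8921, 1.3139, -1.3680)
step 5: θ'=-1.3680 (straight) → pose (8.0864, 5.2319, -1.3680)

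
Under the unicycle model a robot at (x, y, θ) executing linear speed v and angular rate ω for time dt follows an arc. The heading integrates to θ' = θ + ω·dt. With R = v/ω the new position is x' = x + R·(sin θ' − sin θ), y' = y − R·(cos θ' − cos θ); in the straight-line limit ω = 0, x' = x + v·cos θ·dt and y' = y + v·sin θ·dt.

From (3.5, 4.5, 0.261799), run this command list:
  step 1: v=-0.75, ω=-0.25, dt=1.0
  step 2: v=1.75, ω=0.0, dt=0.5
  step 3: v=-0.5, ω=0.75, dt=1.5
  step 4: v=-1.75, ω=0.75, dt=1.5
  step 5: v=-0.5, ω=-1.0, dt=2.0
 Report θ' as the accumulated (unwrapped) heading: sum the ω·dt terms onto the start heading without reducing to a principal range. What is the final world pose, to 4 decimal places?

step 1: θ'=0.0118 (R=3.0000) → pose (2.7589, 4.3980, 0.0118)
step 2: θ'=0.0118 (straight) → pose (3.6339, 4.4083, 0.0118)
step 3: θ'=1.1368 (R=-0.6667) → pose (3.0369, 4.0220, 1.1368)
step 4: θ'=2.2618 (R=-2.3333) → pose (3.3558, 1.5538, 2.2618)
step 5: θ'=0.2618 (R=0.5000) → pose (3.0999, 0.7522, 0.2618)

(3.0999, 0.7522, 0.2618)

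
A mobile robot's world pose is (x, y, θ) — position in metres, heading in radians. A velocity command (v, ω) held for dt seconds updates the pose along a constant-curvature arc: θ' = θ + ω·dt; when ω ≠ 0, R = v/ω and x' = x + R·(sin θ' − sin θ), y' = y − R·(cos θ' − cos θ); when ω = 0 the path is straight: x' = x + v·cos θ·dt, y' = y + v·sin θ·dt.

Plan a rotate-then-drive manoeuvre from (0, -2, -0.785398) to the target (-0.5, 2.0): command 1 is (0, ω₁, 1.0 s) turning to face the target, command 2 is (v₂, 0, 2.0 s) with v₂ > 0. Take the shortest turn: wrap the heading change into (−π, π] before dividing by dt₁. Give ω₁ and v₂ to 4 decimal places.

heading to target = atan2(2−-2, -0.5−0) = 1.6952
Δθ = wrap(1.6952 − -0.7854) = 2.4805; ω₁ = Δθ/dt₁ = 2.4805
distance = √((-0.5−0)² + (2−-2)²) = 4.0311; v₂ = distance/dt₂ = 2.0156

ω₁ = 2.4805, v₂ = 2.0156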